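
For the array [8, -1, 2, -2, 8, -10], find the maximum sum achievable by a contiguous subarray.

Using Kadane's algorithm on [8, -1, 2, -2, 8, -10]:

Scanning through the array:
Position 1 (value -1): max_ending_here = 7, max_so_far = 8
Position 2 (value 2): max_ending_here = 9, max_so_far = 9
Position 3 (value -2): max_ending_here = 7, max_so_far = 9
Position 4 (value 8): max_ending_here = 15, max_so_far = 15
Position 5 (value -10): max_ending_here = 5, max_so_far = 15

Maximum subarray: [8, -1, 2, -2, 8]
Maximum sum: 15

The maximum subarray is [8, -1, 2, -2, 8] with sum 15. This subarray runs from index 0 to index 4.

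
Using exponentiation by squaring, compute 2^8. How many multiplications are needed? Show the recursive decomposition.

Computing 2^8 by squaring (build up from 2^1; each line after the first costs one multiplication):

2^1 = 2
2^2 = (2^1)^2 = 2^2 = 4
2^4 = (2^2)^2 = 4^2 = 16
2^8 = (2^4)^2 = 16^2 = 256

Result: 256
Multiplications needed: 3 (3 lines after 2^1)

2^8 = 256. Using exponentiation by squaring, this requires 3 multiplications. The key idea: if the exponent is even, square the half-power; if odd, multiply by the base once.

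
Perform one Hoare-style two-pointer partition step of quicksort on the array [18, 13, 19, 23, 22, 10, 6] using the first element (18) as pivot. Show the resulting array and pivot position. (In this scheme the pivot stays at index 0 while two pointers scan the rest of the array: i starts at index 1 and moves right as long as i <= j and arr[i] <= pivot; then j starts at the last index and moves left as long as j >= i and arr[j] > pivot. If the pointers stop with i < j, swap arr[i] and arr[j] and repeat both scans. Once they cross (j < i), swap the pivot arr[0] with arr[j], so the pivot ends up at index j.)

Hoare-style two-pointer partition with pivot = 18:

Initial array: [18, 13, 19, 23, 22, 10, 6]

Pointers start at i = 1, j = 6.
i stops at index 2 (arr[2]=19 > 18), j stops at index 6 (arr[6]=6 <= 18): swap arr[2] and arr[6], array becomes [18, 13, 6, 23, 22, 10, 19]
i stops at index 3 (arr[3]=23 > 18), j stops at index 5 (arr[5]=10 <= 18): swap arr[3] and arr[5], array becomes [18, 13, 6, 10, 22, 23, 19]
i ends at 4, j ends at 3: the pointers have crossed (j < i), so scanning stops.

Swap pivot arr[0] with arr[3] to place pivot at position 3: [10, 13, 6, 18, 22, 23, 19]
Pivot position: 3

After partitioning with pivot 18, the array becomes [10, 13, 6, 18, 22, 23, 19]. The pivot is placed at index 3. All elements to the left of the pivot are <= 18, and all elements to the right are > 18.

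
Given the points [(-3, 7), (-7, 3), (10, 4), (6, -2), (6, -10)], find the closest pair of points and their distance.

Computing all pairwise distances among 5 points:

d((-3, 7), (-7, 3)) = 5.6569 <-- minimum
d((-3, 7), (10, 4)) = 13.3417
d((-3, 7), (6, -2)) = 12.7279
d((-3, 7), (6, -10)) = 19.2354
d((-7, 3), (10, 4)) = 17.0294
d((-7, 3), (6, -2)) = 13.9284
d((-7, 3), (6, -10)) = 18.3848
d((10, 4), (6, -2)) = 7.2111
d((10, 4), (6, -10)) = 14.5602
d((6, -2), (6, -10)) = 8.0

Closest pair: (-3, 7) and (-7, 3) with distance 5.6569

The closest pair is (-3, 7) and (-7, 3) with Euclidean distance 5.6569. For 5 points, brute-force pairwise comparison is shown above. For large n, the divide-and-conquer algorithm (sort by x, recurse on halves, check the dividing strip) achieves O(n log n).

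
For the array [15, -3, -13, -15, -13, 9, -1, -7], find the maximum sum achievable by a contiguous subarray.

Using Kadane's algorithm on [15, -3, -13, -15, -13, 9, -1, -7]:

Scanning through the array:
Position 1 (value -3): max_ending_here = 12, max_so_far = 15
Position 2 (value -13): max_ending_here = -1, max_so_far = 15
Position 3 (value -15): max_ending_here = -15, max_so_far = 15
Position 4 (value -13): max_ending_here = -13, max_so_far = 15
Position 5 (value 9): max_ending_here = 9, max_so_far = 15
Position 6 (value -1): max_ending_here = 8, max_so_far = 15
Position 7 (value -7): max_ending_here = 1, max_so_far = 15

Maximum subarray: [15]
Maximum sum: 15

The maximum subarray is [15] with sum 15. This subarray runs from index 0 to index 0.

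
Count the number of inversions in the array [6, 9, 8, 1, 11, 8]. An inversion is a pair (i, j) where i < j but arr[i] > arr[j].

Finding inversions in [6, 9, 8, 1, 11, 8]:

(0, 3): arr[0]=6 > arr[3]=1
(1, 2): arr[1]=9 > arr[2]=8
(1, 3): arr[1]=9 > arr[3]=1
(1, 5): arr[1]=9 > arr[5]=8
(2, 3): arr[2]=8 > arr[3]=1
(4, 5): arr[4]=11 > arr[5]=8

Total inversions: 6

The array has 6 inversion(s): (0,3), (1,2), (1,3), (1,5), (2,3), (4,5). Each pair (i,j) satisfies i < j and arr[i] > arr[j].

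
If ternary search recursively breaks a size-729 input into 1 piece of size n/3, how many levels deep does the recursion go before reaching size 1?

For divide and conquer with division factor 3:

Problem sizes at each level:
Level 0: 729
Level 1: 243
Level 2: 81
Level 3: 27
Level 4: 9
Level 5: 3
Level 6: 1

The root is level 0 and the size-1 base case is level 6 (the tree spans levels 0 through 6, i.e. 7 levels counting the root), so the depth is the number of divisions: log_3(729) = 6

The recursion tree depth is log_3(729) = 6. At each level, the problem size is divided by 3, so it takes 6 divisions to reduce to a base case of size 1. The algorithm makes 1 recursive call at each level.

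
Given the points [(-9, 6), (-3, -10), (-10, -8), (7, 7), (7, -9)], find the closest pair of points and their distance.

Computing all pairwise distances among 5 points:

d((-9, 6), (-3, -10)) = 17.088
d((-9, 6), (-10, -8)) = 14.0357
d((-9, 6), (7, 7)) = 16.0312
d((-9, 6), (7, -9)) = 21.9317
d((-3, -10), (-10, -8)) = 7.2801 <-- minimum
d((-3, -10), (7, 7)) = 19.7231
d((-3, -10), (7, -9)) = 10.0499
d((-10, -8), (7, 7)) = 22.6716
d((-10, -8), (7, -9)) = 17.0294
d((7, 7), (7, -9)) = 16.0

Closest pair: (-3, -10) and (-10, -8) with distance 7.2801

The closest pair is (-3, -10) and (-10, -8) with Euclidean distance 7.2801. For 5 points, brute-force pairwise comparison is shown above. For large n, the divide-and-conquer algorithm (sort by x, recurse on halves, check the dividing strip) achieves O(n log n).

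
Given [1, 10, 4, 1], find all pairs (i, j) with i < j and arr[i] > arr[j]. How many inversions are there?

Finding inversions in [1, 10, 4, 1]:

(1, 2): arr[1]=10 > arr[2]=4
(1, 3): arr[1]=10 > arr[3]=1
(2, 3): arr[2]=4 > arr[3]=1

Total inversions: 3

The array has 3 inversion(s): (1,2), (1,3), (2,3). Each pair (i,j) satisfies i < j and arr[i] > arr[j].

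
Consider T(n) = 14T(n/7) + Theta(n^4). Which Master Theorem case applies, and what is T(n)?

Master Theorem for T(n) = 14T(n/7) + O(n^4):

a = 14, b = 7, c = 4
log_b(a) = log_7(14) = 1.3562

Case 3: c = 4 > log_7(14) = 1.3562
T(n) = O(n^4) = O(n^4)

For T(n) = 14T(n/7) + O(n^4): log_7(14) = 1.3562. This is Case 3 of the Master Theorem (c > log_b(a), work dominated by root), giving O(n^4).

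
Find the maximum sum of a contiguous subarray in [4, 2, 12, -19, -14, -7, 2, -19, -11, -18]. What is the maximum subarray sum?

Using Kadane's algorithm on [4, 2, 12, -19, -14, -7, 2, -19, -11, -18]:

Scanning through the array:
Position 1 (value 2): max_ending_here = 6, max_so_far = 6
Position 2 (value 12): max_ending_here = 18, max_so_far = 18
Position 3 (value -19): max_ending_here = -1, max_so_far = 18
Position 4 (value -14): max_ending_here = -14, max_so_far = 18
Position 5 (value -7): max_ending_here = -7, max_so_far = 18
Position 6 (value 2): max_ending_here = 2, max_so_far = 18
Position 7 (value -19): max_ending_here = -17, max_so_far = 18
Position 8 (value -11): max_ending_here = -11, max_so_far = 18
Position 9 (value -18): max_ending_here = -18, max_so_far = 18

Maximum subarray: [4, 2, 12]
Maximum sum: 18

The maximum subarray is [4, 2, 12] with sum 18. This subarray runs from index 0 to index 2.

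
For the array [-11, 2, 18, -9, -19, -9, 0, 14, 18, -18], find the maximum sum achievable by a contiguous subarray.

Using Kadane's algorithm on [-11, 2, 18, -9, -19, -9, 0, 14, 18, -18]:

Scanning through the array:
Position 1 (value 2): max_ending_here = 2, max_so_far = 2
Position 2 (value 18): max_ending_here = 20, max_so_far = 20
Position 3 (value -9): max_ending_here = 11, max_so_far = 20
Position 4 (value -19): max_ending_here = -8, max_so_far = 20
Position 5 (value -9): max_ending_here = -9, max_so_far = 20
Position 6 (value 0): max_ending_here = 0, max_so_far = 20
Position 7 (value 14): max_ending_here = 14, max_so_far = 20
Position 8 (value 18): max_ending_here = 32, max_so_far = 32
Position 9 (value -18): max_ending_here = 14, max_so_far = 32

Maximum subarray: [0, 14, 18]
Maximum sum: 32

The maximum subarray is [0, 14, 18] with sum 32. This subarray runs from index 6 to index 8.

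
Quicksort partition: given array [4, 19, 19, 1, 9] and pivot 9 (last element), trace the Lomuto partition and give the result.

Lomuto partition with pivot = 9:

Initial array: [4, 19, 19, 1, 9]

arr[0]=4 <= 9: swap with position 0, array becomes [4, 19, 19, 1, 9]
arr[1]=19 > 9: no swap
arr[2]=19 > 9: no swap
arr[3]=1 <= 9: swap with position 1, array becomes [4, 1, 19, 19, 9]

Place pivot at position 2: [4, 1, 9, 19, 19]
Pivot position: 2

After partitioning with pivot 9, the array becomes [4, 1, 9, 19, 19]. The pivot is placed at index 2. All elements to the left of the pivot are <= 9, and all elements to the right are > 9.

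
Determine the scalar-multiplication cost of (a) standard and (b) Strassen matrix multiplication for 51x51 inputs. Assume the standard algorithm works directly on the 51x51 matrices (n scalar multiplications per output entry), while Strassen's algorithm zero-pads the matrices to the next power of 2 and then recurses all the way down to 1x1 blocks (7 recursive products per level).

Matrix multiplication for 51x51 matrices:

Strassen's algorithm requires power-of-2 dimensions. Pad 51x51 to 64x64 (next power of 2).

Standard algorithm: 51^3 = 132651 multiplications
Strassen's algorithm: 7^(log2(64)) = 7^6 = 117649 multiplications
Savings: 132651 - 117649 = 15002 multiplications

Standard: 132651 multiplications (51^3). Strassen: 117649 multiplications (7^6, after padding to 64x64). Strassen reduces 8 recursive multiplications to 7 at each level.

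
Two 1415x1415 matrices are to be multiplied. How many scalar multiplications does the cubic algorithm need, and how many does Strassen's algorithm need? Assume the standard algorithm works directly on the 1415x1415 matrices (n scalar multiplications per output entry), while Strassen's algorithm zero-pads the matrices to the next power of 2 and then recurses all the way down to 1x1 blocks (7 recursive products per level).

Matrix multiplication for 1415x1415 matrices:

Strassen's algorithm requires power-of-2 dimensions. Pad 1415x1415 to 2048x2048 (next power of 2).

Standard algorithm: 1415^3 = 2833148375 multiplications
Strassen's algorithm: 7^(log2(2048)) = 7^11 = 1977326743 multiplications
Savings: 2833148375 - 1977326743 = 855821632 multiplications

Standard: 2833148375 multiplications (1415^3). Strassen: 1977326743 multiplications (7^11, after padding to 2048x2048). Strassen reduces 8 recursive multiplications to 7 at each level.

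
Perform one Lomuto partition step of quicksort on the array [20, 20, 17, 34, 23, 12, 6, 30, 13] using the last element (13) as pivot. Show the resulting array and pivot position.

Lomuto partition with pivot = 13:

Initial array: [20, 20, 17, 34, 23, 12, 6, 30, 13]

arr[0]=20 > 13: no swap
arr[1]=20 > 13: no swap
arr[2]=17 > 13: no swap
arr[3]=34 > 13: no swap
arr[4]=23 > 13: no swap
arr[5]=12 <= 13: swap with position 0, array becomes [12, 20, 17, 34, 23, 20, 6, 30, 13]
arr[6]=6 <= 13: swap with position 1, array becomes [12, 6, 17, 34, 23, 20, 20, 30, 13]
arr[7]=30 > 13: no swap

Place pivot at position 2: [12, 6, 13, 34, 23, 20, 20, 30, 17]
Pivot position: 2

After partitioning with pivot 13, the array becomes [12, 6, 13, 34, 23, 20, 20, 30, 17]. The pivot is placed at index 2. All elements to the left of the pivot are <= 13, and all elements to the right are > 13.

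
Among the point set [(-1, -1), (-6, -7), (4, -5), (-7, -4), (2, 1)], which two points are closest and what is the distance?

Computing all pairwise distances among 5 points:

d((-1, -1), (-6, -7)) = 7.8102
d((-1, -1), (4, -5)) = 6.4031
d((-1, -1), (-7, -4)) = 6.7082
d((-1, -1), (2, 1)) = 3.6056
d((-6, -7), (4, -5)) = 10.198
d((-6, -7), (-7, -4)) = 3.1623 <-- minimum
d((-6, -7), (2, 1)) = 11.3137
d((4, -5), (-7, -4)) = 11.0454
d((4, -5), (2, 1)) = 6.3246
d((-7, -4), (2, 1)) = 10.2956

Closest pair: (-6, -7) and (-7, -4) with distance 3.1623

The closest pair is (-6, -7) and (-7, -4) with Euclidean distance 3.1623. For 5 points, brute-force pairwise comparison is shown above. For large n, the divide-and-conquer algorithm (sort by x, recurse on halves, check the dividing strip) achieves O(n log n).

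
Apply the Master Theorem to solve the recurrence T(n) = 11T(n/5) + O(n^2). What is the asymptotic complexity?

Master Theorem for T(n) = 11T(n/5) + O(n^2):

a = 11, b = 5, c = 2
log_b(a) = log_5(11) = 1.4899

Case 3: c = 2 > log_5(11) = 1.4899
T(n) = O(n^2) = O(n^2)

For T(n) = 11T(n/5) + O(n^2): log_5(11) = 1.4899. This is Case 3 of the Master Theorem (c > log_b(a), work dominated by root), giving O(n^2).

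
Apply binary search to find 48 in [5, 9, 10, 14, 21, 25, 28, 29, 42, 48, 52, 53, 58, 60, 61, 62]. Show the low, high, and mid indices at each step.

Binary search for 48 in [5, 9, 10, 14, 21, 25, 28, 29, 42, 48, 52, 53, 58, 60, 61, 62]:

lo=0, hi=15, mid=7, arr[mid]=29 -> 29 < 48, search right half
lo=8, hi=15, mid=11, arr[mid]=53 -> 53 > 48, search left half
lo=8, hi=10, mid=9, arr[mid]=48 -> Found target at index 9!

Binary search finds 48 at index 9 after 3 comparisons. The search repeatedly halves the search space by comparing with the middle element.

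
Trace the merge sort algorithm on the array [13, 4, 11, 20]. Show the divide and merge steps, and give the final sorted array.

Merge sort trace:

Split: [13, 4, 11, 20] -> [13, 4] and [11, 20]
  Split: [13, 4] -> [13] and [4]
  Merge: [13] + [4] -> [4, 13]
  Split: [11, 20] -> [11] and [20]
  Merge: [11] + [20] -> [11, 20]
Merge: [4, 13] + [11, 20] -> [4, 11, 13, 20]

Final sorted array: [4, 11, 13, 20]

The merge sort proceeds by recursively splitting the array and merging sorted halves.
After all merges, the sorted array is [4, 11, 13, 20].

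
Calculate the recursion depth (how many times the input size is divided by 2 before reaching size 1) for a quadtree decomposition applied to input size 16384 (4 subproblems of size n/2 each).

For divide and conquer with division factor 2:

Problem sizes at each level:
Level 0: 16384
Level 1: 8192
Level 2: 4096
Level 3: 2048
Level 4: 1024
Level 5: 512
Level 6: 256
Level 7: 128
Level 8: 64
Level 9: 32
Level 10: 16
Level 11: 8
Level 12: 4
Level 13: 2
Level 14: 1

The root is level 0 and the size-1 base case is level 14 (the tree spans levels 0 through 14, i.e. 15 levels counting the root), so the depth is the number of divisions: log_2(16384) = 14

The recursion tree depth is log_2(16384) = 14. At each level, the problem size is divided by 2, so it takes 14 divisions to reduce to a base case of size 1. The algorithm makes 4 recursive calls at each level.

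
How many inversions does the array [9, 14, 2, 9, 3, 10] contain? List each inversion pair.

Finding inversions in [9, 14, 2, 9, 3, 10]:

(0, 2): arr[0]=9 > arr[2]=2
(0, 4): arr[0]=9 > arr[4]=3
(1, 2): arr[1]=14 > arr[2]=2
(1, 3): arr[1]=14 > arr[3]=9
(1, 4): arr[1]=14 > arr[4]=3
(1, 5): arr[1]=14 > arr[5]=10
(3, 4): arr[3]=9 > arr[4]=3

Total inversions: 7

The array has 7 inversion(s): (0,2), (0,4), (1,2), (1,3), (1,4), (1,5), (3,4). Each pair (i,j) satisfies i < j and arr[i] > arr[j].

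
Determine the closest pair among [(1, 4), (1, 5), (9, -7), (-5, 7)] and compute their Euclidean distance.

Computing all pairwise distances among 4 points:

d((1, 4), (1, 5)) = 1.0 <-- minimum
d((1, 4), (9, -7)) = 13.6015
d((1, 4), (-5, 7)) = 6.7082
d((1, 5), (9, -7)) = 14.4222
d((1, 5), (-5, 7)) = 6.3246
d((9, -7), (-5, 7)) = 19.799

Closest pair: (1, 4) and (1, 5) with distance 1.0

The closest pair is (1, 4) and (1, 5) with Euclidean distance 1.0. For 4 points, brute-force pairwise comparison is shown above. For large n, the divide-and-conquer algorithm (sort by x, recurse on halves, check the dividing strip) achieves O(n log n).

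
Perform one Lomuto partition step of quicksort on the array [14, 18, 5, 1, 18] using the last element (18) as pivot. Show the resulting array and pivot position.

Lomuto partition with pivot = 18:

Initial array: [14, 18, 5, 1, 18]

arr[0]=14 <= 18: swap with position 0, array becomes [14, 18, 5, 1, 18]
arr[1]=18 <= 18: swap with position 1, array becomes [14, 18, 5, 1, 18]
arr[2]=5 <= 18: swap with position 2, array becomes [14, 18, 5, 1, 18]
arr[3]=1 <= 18: swap with position 3, array becomes [14, 18, 5, 1, 18]

Place pivot at position 4: [14, 18, 5, 1, 18]
Pivot position: 4

After partitioning with pivot 18, the array becomes [14, 18, 5, 1, 18]. The pivot is placed at index 4. All elements to the left of the pivot are <= 18, and all elements to the right are > 18.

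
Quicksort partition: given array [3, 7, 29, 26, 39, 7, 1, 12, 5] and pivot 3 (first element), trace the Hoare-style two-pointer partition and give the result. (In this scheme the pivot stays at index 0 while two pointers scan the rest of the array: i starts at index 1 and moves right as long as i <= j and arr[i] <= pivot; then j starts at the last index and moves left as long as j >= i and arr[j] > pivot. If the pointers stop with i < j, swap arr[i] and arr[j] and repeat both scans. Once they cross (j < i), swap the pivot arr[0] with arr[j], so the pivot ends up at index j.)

Hoare-style two-pointer partition with pivot = 3:

Initial array: [3, 7, 29, 26, 39, 7, 1, 12, 5]

Pointers start at i = 1, j = 8.
i stops at index 1 (arr[1]=7 > 3), j stops at index 6 (arr[6]=1 <= 3): swap arr[1] and arr[6], array becomes [3, 1, 29, 26, 39, 7, 7, 12, 5]
i ends at 2, j ends at 1: the pointers have crossed (j < i), so scanning stops.

Swap pivot arr[0] with arr[1] to place pivot at position 1: [1, 3, 29, 26, 39, 7, 7, 12, 5]
Pivot position: 1

After partitioning with pivot 3, the array becomes [1, 3, 29, 26, 39, 7, 7, 12, 5]. The pivot is placed at index 1. All elements to the left of the pivot are <= 3, and all elements to the right are > 3.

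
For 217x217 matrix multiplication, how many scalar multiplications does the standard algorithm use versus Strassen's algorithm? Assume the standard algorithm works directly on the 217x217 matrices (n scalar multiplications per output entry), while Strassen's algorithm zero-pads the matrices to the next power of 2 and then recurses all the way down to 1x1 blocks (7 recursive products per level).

Matrix multiplication for 217x217 matrices:

Strassen's algorithm requires power-of-2 dimensions. Pad 217x217 to 256x256 (next power of 2).

Standard algorithm: 217^3 = 10218313 multiplications
Strassen's algorithm: 7^(log2(256)) = 7^8 = 5764801 multiplications
Savings: 10218313 - 5764801 = 4453512 multiplications

Standard: 10218313 multiplications (217^3). Strassen: 5764801 multiplications (7^8, after padding to 256x256). Strassen reduces 8 recursive multiplications to 7 at each level.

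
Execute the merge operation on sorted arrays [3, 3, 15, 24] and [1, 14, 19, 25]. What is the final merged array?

Merging process:

Compare 3 vs 1: take 1 from right. Merged: [1]
Compare 3 vs 14: take 3 from left. Merged: [1, 3]
Compare 3 vs 14: take 3 from left. Merged: [1, 3, 3]
Compare 15 vs 14: take 14 from right. Merged: [1, 3, 3, 14]
Compare 15 vs 19: take 15 from left. Merged: [1, 3, 3, 14, 15]
Compare 24 vs 19: take 19 from right. Merged: [1, 3, 3, 14, 15, 19]
Compare 24 vs 25: take 24 from left. Merged: [1, 3, 3, 14, 15, 19, 24]
Append remaining from right: [25]. Merged: [1, 3, 3, 14, 15, 19, 24, 25]

Final merged array: [1, 3, 3, 14, 15, 19, 24, 25]
Total comparisons: 7

The merged array is [1, 3, 3, 14, 15, 19, 24, 25], requiring 7 comparisons. The merge step runs in O(n) time where n is the total number of elements.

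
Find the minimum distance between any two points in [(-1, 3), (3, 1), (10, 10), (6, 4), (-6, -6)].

Computing all pairwise distances among 5 points:

d((-1, 3), (3, 1)) = 4.4721
d((-1, 3), (10, 10)) = 13.0384
d((-1, 3), (6, 4)) = 7.0711
d((-1, 3), (-6, -6)) = 10.2956
d((3, 1), (10, 10)) = 11.4018
d((3, 1), (6, 4)) = 4.2426 <-- minimum
d((3, 1), (-6, -6)) = 11.4018
d((10, 10), (6, 4)) = 7.2111
d((10, 10), (-6, -6)) = 22.6274
d((6, 4), (-6, -6)) = 15.6205

Closest pair: (3, 1) and (6, 4) with distance 4.2426

The closest pair is (3, 1) and (6, 4) with Euclidean distance 4.2426. For 5 points, brute-force pairwise comparison is shown above. For large n, the divide-and-conquer algorithm (sort by x, recurse on halves, check the dividing strip) achieves O(n log n).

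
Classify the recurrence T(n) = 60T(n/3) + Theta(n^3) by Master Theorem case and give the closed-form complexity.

Master Theorem for T(n) = 60T(n/3) + O(n^3):

a = 60, b = 3, c = 3
log_b(a) = log_3(60) = 3.7268

Case 1: c = 3 < log_3(60) = 3.7268
T(n) = O(n^(log_3 60))

For T(n) = 60T(n/3) + O(n^3): log_3(60) = 3.7268. This is Case 1 of the Master Theorem (c < log_b(a), work dominated by leaves), giving O(n^(log_3 60)).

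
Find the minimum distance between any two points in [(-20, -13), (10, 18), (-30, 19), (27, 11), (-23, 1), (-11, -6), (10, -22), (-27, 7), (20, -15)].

Computing all pairwise distances among 9 points:

d((-20, -13), (10, 18)) = 43.1393
d((-20, -13), (-30, 19)) = 33.5261
d((-20, -13), (27, 11)) = 52.7731
d((-20, -13), (-23, 1)) = 14.3178
d((-20, -13), (-11, -6)) = 11.4018
d((-20, -13), (10, -22)) = 31.3209
d((-20, -13), (-27, 7)) = 21.1896
d((-20, -13), (20, -15)) = 40.05
d((10, 18), (-30, 19)) = 40.0125
d((10, 18), (27, 11)) = 18.3848
d((10, 18), (-23, 1)) = 37.1214
d((10, 18), (-11, -6)) = 31.8904
d((10, 18), (10, -22)) = 40.0
d((10, 18), (-27, 7)) = 38.6005
d((10, 18), (20, -15)) = 34.4819
d((-30, 19), (27, 11)) = 57.5587
d((-30, 19), (-23, 1)) = 19.3132
d((-30, 19), (-11, -6)) = 31.4006
d((-30, 19), (10, -22)) = 57.28
d((-30, 19), (-27, 7)) = 12.3693
d((-30, 19), (20, -15)) = 60.4649
d((27, 11), (-23, 1)) = 50.9902
d((27, 11), (-11, -6)) = 41.6293
d((27, 11), (10, -22)) = 37.1214
d((27, 11), (-27, 7)) = 54.1479
d((27, 11), (20, -15)) = 26.9258
d((-23, 1), (-11, -6)) = 13.8924
d((-23, 1), (10, -22)) = 40.2244
d((-23, 1), (-27, 7)) = 7.2111 <-- minimum
d((-23, 1), (20, -15)) = 45.8803
d((-11, -6), (10, -22)) = 26.4008
d((-11, -6), (-27, 7)) = 20.6155
d((-11, -6), (20, -15)) = 32.28
d((10, -22), (-27, 7)) = 47.0106
d((10, -22), (20, -15)) = 12.2066
d((-27, 7), (20, -15)) = 51.8941

Closest pair: (-23, 1) and (-27, 7) with distance 7.2111

The closest pair is (-23, 1) and (-27, 7) with Euclidean distance 7.2111. For 9 points, brute-force pairwise comparison is shown above. For large n, the divide-and-conquer algorithm (sort by x, recurse on halves, check the dividing strip) achieves O(n log n).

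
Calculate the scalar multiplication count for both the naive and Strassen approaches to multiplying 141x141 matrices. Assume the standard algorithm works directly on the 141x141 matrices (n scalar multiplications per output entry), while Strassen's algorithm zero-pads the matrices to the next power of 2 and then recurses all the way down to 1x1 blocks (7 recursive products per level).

Matrix multiplication for 141x141 matrices:

Strassen's algorithm requires power-of-2 dimensions. Pad 141x141 to 256x256 (next power of 2).

Standard algorithm: 141^3 = 2803221 multiplications
Strassen's algorithm: 7^(log2(256)) = 7^8 = 5764801 multiplications
Difference: 2803221 - 5764801 = -2961580 (Strassen uses MORE here due to padding overhead — for small or just-over-power-of-2 n, padding can outweigh the per-level savings)

Standard: 2803221 multiplications (141^3). Strassen: 5764801 multiplications (7^8, after padding to 256x256). Strassen reduces 8 recursive multiplications to 7 at each level.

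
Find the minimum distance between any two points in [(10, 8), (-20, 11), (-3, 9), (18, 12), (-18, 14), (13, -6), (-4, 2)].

Computing all pairwise distances among 7 points:

d((10, 8), (-20, 11)) = 30.1496
d((10, 8), (-3, 9)) = 13.0384
d((10, 8), (18, 12)) = 8.9443
d((10, 8), (-18, 14)) = 28.6356
d((10, 8), (13, -6)) = 14.3178
d((10, 8), (-4, 2)) = 15.2315
d((-20, 11), (-3, 9)) = 17.1172
d((-20, 11), (18, 12)) = 38.0132
d((-20, 11), (-18, 14)) = 3.6056 <-- minimum
d((-20, 11), (13, -6)) = 37.1214
d((-20, 11), (-4, 2)) = 18.3576
d((-3, 9), (18, 12)) = 21.2132
d((-3, 9), (-18, 14)) = 15.8114
d((-3, 9), (13, -6)) = 21.9317
d((-3, 9), (-4, 2)) = 7.0711
d((18, 12), (-18, 14)) = 36.0555
d((18, 12), (13, -6)) = 18.6815
d((18, 12), (-4, 2)) = 24.1661
d((-18, 14), (13, -6)) = 36.8917
d((-18, 14), (-4, 2)) = 18.4391
d((13, -6), (-4, 2)) = 18.7883

Closest pair: (-20, 11) and (-18, 14) with distance 3.6056

The closest pair is (-20, 11) and (-18, 14) with Euclidean distance 3.6056. For 7 points, brute-force pairwise comparison is shown above. For large n, the divide-and-conquer algorithm (sort by x, recurse on halves, check the dividing strip) achieves O(n log n).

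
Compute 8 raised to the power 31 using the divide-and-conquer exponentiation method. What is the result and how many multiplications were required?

Computing 8^31 by squaring (build up from 8^1; each line after the first costs one multiplication):

8^1 = 8
8^2 = (8^1)^2 = 8^2 = 64
8^3 = 8 * 8^2 = 8 * 64 = 512
8^6 = (8^3)^2 = 512^2 = 262144
8^7 = 8 * 8^6 = 8 * 262144 = 2097152
8^14 = (8^7)^2 = 2097152^2 = 4398046511104
8^15 = 8 * 8^14 = 8 * 4398046511104 = 35184372088832
8^30 = (8^15)^2 = 35184372088832^2 = 1237940039285380274899124224
8^31 = 8 * 8^30 = 8 * 1237940039285380274899124224 = 9903520314283042199192993792

Result: 9903520314283042199192993792
Multiplications needed: 8 (8 lines after 8^1)

8^31 = 9903520314283042199192993792. Using exponentiation by squaring, this requires 8 multiplications. The key idea: if the exponent is even, square the half-power; if odd, multiply by the base once.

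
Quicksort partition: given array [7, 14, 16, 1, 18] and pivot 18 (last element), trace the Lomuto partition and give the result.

Lomuto partition with pivot = 18:

Initial array: [7, 14, 16, 1, 18]

arr[0]=7 <= 18: swap with position 0, array becomes [7, 14, 16, 1, 18]
arr[1]=14 <= 18: swap with position 1, array becomes [7, 14, 16, 1, 18]
arr[2]=16 <= 18: swap with position 2, array becomes [7, 14, 16, 1, 18]
arr[3]=1 <= 18: swap with position 3, array becomes [7, 14, 16, 1, 18]

Place pivot at position 4: [7, 14, 16, 1, 18]
Pivot position: 4

After partitioning with pivot 18, the array becomes [7, 14, 16, 1, 18]. The pivot is placed at index 4. All elements to the left of the pivot are <= 18, and all elements to the right are > 18.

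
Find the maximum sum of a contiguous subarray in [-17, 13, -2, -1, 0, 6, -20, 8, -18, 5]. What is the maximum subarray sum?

Using Kadane's algorithm on [-17, 13, -2, -1, 0, 6, -20, 8, -18, 5]:

Scanning through the array:
Position 1 (value 13): max_ending_here = 13, max_so_far = 13
Position 2 (value -2): max_ending_here = 11, max_so_far = 13
Position 3 (value -1): max_ending_here = 10, max_so_far = 13
Position 4 (value 0): max_ending_here = 10, max_so_far = 13
Position 5 (value 6): max_ending_here = 16, max_so_far = 16
Position 6 (value -20): max_ending_here = -4, max_so_far = 16
Position 7 (value 8): max_ending_here = 8, max_so_far = 16
Position 8 (value -18): max_ending_here = -10, max_so_far = 16
Position 9 (value 5): max_ending_here = 5, max_so_far = 16

Maximum subarray: [13, -2, -1, 0, 6]
Maximum sum: 16

The maximum subarray is [13, -2, -1, 0, 6] with sum 16. This subarray runs from index 1 to index 5.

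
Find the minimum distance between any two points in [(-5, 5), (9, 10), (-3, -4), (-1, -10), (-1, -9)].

Computing all pairwise distances among 5 points:

d((-5, 5), (9, 10)) = 14.8661
d((-5, 5), (-3, -4)) = 9.2195
d((-5, 5), (-1, -10)) = 15.5242
d((-5, 5), (-1, -9)) = 14.5602
d((9, 10), (-3, -4)) = 18.4391
d((9, 10), (-1, -10)) = 22.3607
d((9, 10), (-1, -9)) = 21.4709
d((-3, -4), (-1, -10)) = 6.3246
d((-3, -4), (-1, -9)) = 5.3852
d((-1, -10), (-1, -9)) = 1.0 <-- minimum

Closest pair: (-1, -10) and (-1, -9) with distance 1.0

The closest pair is (-1, -10) and (-1, -9) with Euclidean distance 1.0. For 5 points, brute-force pairwise comparison is shown above. For large n, the divide-and-conquer algorithm (sort by x, recurse on halves, check the dividing strip) achieves O(n log n).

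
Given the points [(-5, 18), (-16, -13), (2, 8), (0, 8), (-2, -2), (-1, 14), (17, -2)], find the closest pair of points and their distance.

Computing all pairwise distances among 7 points:

d((-5, 18), (-16, -13)) = 32.8938
d((-5, 18), (2, 8)) = 12.2066
d((-5, 18), (0, 8)) = 11.1803
d((-5, 18), (-2, -2)) = 20.2237
d((-5, 18), (-1, 14)) = 5.6569
d((-5, 18), (17, -2)) = 29.7321
d((-16, -13), (2, 8)) = 27.6586
d((-16, -13), (0, 8)) = 26.4008
d((-16, -13), (-2, -2)) = 17.8045
d((-16, -13), (-1, 14)) = 30.8869
d((-16, -13), (17, -2)) = 34.7851
d((2, 8), (0, 8)) = 2.0 <-- minimum
d((2, 8), (-2, -2)) = 10.7703
d((2, 8), (-1, 14)) = 6.7082
d((2, 8), (17, -2)) = 18.0278
d((0, 8), (-2, -2)) = 10.198
d((0, 8), (-1, 14)) = 6.0828
d((0, 8), (17, -2)) = 19.7231
d((-2, -2), (-1, 14)) = 16.0312
d((-2, -2), (17, -2)) = 19.0
d((-1, 14), (17, -2)) = 24.0832

Closest pair: (2, 8) and (0, 8) with distance 2.0

The closest pair is (2, 8) and (0, 8) with Euclidean distance 2.0. For 7 points, brute-force pairwise comparison is shown above. For large n, the divide-and-conquer algorithm (sort by x, recurse on halves, check the dividing strip) achieves O(n log n).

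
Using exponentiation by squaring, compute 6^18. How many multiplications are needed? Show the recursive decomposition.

Computing 6^18 by squaring (build up from 6^1; each line after the first costs one multiplication):

6^1 = 6
6^2 = (6^1)^2 = 6^2 = 36
6^4 = (6^2)^2 = 36^2 = 1296
6^8 = (6^4)^2 = 1296^2 = 1679616
6^9 = 6 * 6^8 = 6 * 1679616 = 10077696
6^18 = (6^9)^2 = 10077696^2 = 101559956668416

Result: 101559956668416
Multiplications needed: 5 (5 lines after 6^1)

6^18 = 101559956668416. Using exponentiation by squaring, this requires 5 multiplications. The key idea: if the exponent is even, square the half-power; if odd, multiply by the base once.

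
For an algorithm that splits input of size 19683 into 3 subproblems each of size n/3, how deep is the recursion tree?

For divide and conquer with division factor 3:

Problem sizes at each level:
Level 0: 19683
Level 1: 6561
Level 2: 2187
Level 3: 729
Level 4: 243
Level 5: 81
Level 6: 27
Level 7: 9
Level 8: 3
Level 9: 1

The root is level 0 and the size-1 base case is level 9 (the tree spans levels 0 through 9, i.e. 10 levels counting the root), so the depth is the number of divisions: log_3(19683) = 9

The recursion tree depth is log_3(19683) = 9. At each level, the problem size is divided by 3, so it takes 9 divisions to reduce to a base case of size 1. The algorithm makes 3 recursive calls at each level.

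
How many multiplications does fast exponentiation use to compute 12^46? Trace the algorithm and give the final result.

Computing 12^46 by squaring (build up from 12^1; each line after the first costs one multiplication):

12^1 = 12
12^2 = (12^1)^2 = 12^2 = 144
12^4 = (12^2)^2 = 144^2 = 20736
12^5 = 12 * 12^4 = 12 * 20736 = 248832
12^10 = (12^5)^2 = 248832^2 = 61917364224
12^11 = 12 * 12^10 = 12 * 61917364224 = 743008370688
12^22 = (12^11)^2 = 743008370688^2 = 552061438912436417593344
12^23 = 12 * 12^22 = 12 * 552061438912436417593344 = 6624737266949237011120128
12^46 = (12^23)^2 = 6624737266949237011120128^2 = 43887143856106046360568987631860370008329246736384

Result: 43887143856106046360568987631860370008329246736384
Multiplications needed: 8 (8 lines after 12^1)

12^46 = 43887143856106046360568987631860370008329246736384. Using exponentiation by squaring, this requires 8 multiplications. The key idea: if the exponent is even, square the half-power; if odd, multiply by the base once.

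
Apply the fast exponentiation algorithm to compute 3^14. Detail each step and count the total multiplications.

Computing 3^14 by squaring (build up from 3^1; each line after the first costs one multiplication):

3^1 = 3
3^2 = (3^1)^2 = 3^2 = 9
3^3 = 3 * 3^2 = 3 * 9 = 27
3^6 = (3^3)^2 = 27^2 = 729
3^7 = 3 * 3^6 = 3 * 729 = 2187
3^14 = (3^7)^2 = 2187^2 = 4782969

Result: 4782969
Multiplications needed: 5 (5 lines after 3^1)

3^14 = 4782969. Using exponentiation by squaring, this requires 5 multiplications. The key idea: if the exponent is even, square the half-power; if odd, multiply by the base once.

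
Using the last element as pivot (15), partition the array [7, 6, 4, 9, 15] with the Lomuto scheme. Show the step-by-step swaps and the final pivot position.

Lomuto partition with pivot = 15:

Initial array: [7, 6, 4, 9, 15]

arr[0]=7 <= 15: swap with position 0, array becomes [7, 6, 4, 9, 15]
arr[1]=6 <= 15: swap with position 1, array becomes [7, 6, 4, 9, 15]
arr[2]=4 <= 15: swap with position 2, array becomes [7, 6, 4, 9, 15]
arr[3]=9 <= 15: swap with position 3, array becomes [7, 6, 4, 9, 15]

Place pivot at position 4: [7, 6, 4, 9, 15]
Pivot position: 4

After partitioning with pivot 15, the array becomes [7, 6, 4, 9, 15]. The pivot is placed at index 4. All elements to the left of the pivot are <= 15, and all elements to the right are > 15.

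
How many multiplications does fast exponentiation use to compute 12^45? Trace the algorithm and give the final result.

Computing 12^45 by squaring (build up from 12^1; each line after the first costs one multiplication):

12^1 = 12
12^2 = (12^1)^2 = 12^2 = 144
12^4 = (12^2)^2 = 144^2 = 20736
12^5 = 12 * 12^4 = 12 * 20736 = 248832
12^10 = (12^5)^2 = 248832^2 = 61917364224
12^11 = 12 * 12^10 = 12 * 61917364224 = 743008370688
12^22 = (12^11)^2 = 743008370688^2 = 552061438912436417593344
12^44 = (12^22)^2 = 552061438912436417593344^2 = 304771832334069766392840191887919236168953102336
12^45 = 12 * 12^44 = 12 * 304771832334069766392840191887919236168953102336 = 3657261988008837196714082302655030834027437228032

Result: 3657261988008837196714082302655030834027437228032
Multiplications needed: 8 (8 lines after 12^1)

12^45 = 3657261988008837196714082302655030834027437228032. Using exponentiation by squaring, this requires 8 multiplications. The key idea: if the exponent is even, square the half-power; if odd, multiply by the base once.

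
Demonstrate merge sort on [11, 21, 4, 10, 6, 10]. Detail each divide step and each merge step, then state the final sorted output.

Merge sort trace:

Split: [11, 21, 4, 10, 6, 10] -> [11, 21, 4] and [10, 6, 10]
  Split: [11, 21, 4] -> [11] and [21, 4]
    Split: [21, 4] -> [21] and [4]
    Merge: [21] + [4] -> [4, 21]
  Merge: [11] + [4, 21] -> [4, 11, 21]
  Split: [10, 6, 10] -> [10] and [6, 10]
    Split: [6, 10] -> [6] and [10]
    Merge: [6] + [10] -> [6, 10]
  Merge: [10] + [6, 10] -> [6, 10, 10]
Merge: [4, 11, 21] + [6, 10, 10] -> [4, 6, 10, 10, 11, 21]

Final sorted array: [4, 6, 10, 10, 11, 21]

The merge sort proceeds by recursively splitting the array and merging sorted halves.
After all merges, the sorted array is [4, 6, 10, 10, 11, 21].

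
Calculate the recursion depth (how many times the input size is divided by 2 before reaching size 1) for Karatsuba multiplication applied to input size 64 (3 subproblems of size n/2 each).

For divide and conquer with division factor 2:

Problem sizes at each level:
Level 0: 64
Level 1: 32
Level 2: 16
Level 3: 8
Level 4: 4
Level 5: 2
Level 6: 1

The root is level 0 and the size-1 base case is level 6 (the tree spans levels 0 through 6, i.e. 7 levels counting the root), so the depth is the number of divisions: log_2(64) = 6

The recursion tree depth is log_2(64) = 6. At each level, the problem size is divided by 2, so it takes 6 divisions to reduce to a base case of size 1. The algorithm makes 3 recursive calls at each level.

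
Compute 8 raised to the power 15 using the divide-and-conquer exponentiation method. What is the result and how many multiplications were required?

Computing 8^15 by squaring (build up from 8^1; each line after the first costs one multiplication):

8^1 = 8
8^2 = (8^1)^2 = 8^2 = 64
8^3 = 8 * 8^2 = 8 * 64 = 512
8^6 = (8^3)^2 = 512^2 = 262144
8^7 = 8 * 8^6 = 8 * 262144 = 2097152
8^14 = (8^7)^2 = 2097152^2 = 4398046511104
8^15 = 8 * 8^14 = 8 * 4398046511104 = 35184372088832

Result: 35184372088832
Multiplications needed: 6 (6 lines after 8^1)

8^15 = 35184372088832. Using exponentiation by squaring, this requires 6 multiplications. The key idea: if the exponent is even, square the half-power; if odd, multiply by the base once.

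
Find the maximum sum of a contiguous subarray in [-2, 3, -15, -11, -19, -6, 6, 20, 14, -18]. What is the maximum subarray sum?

Using Kadane's algorithm on [-2, 3, -15, -11, -19, -6, 6, 20, 14, -18]:

Scanning through the array:
Position 1 (value 3): max_ending_here = 3, max_so_far = 3
Position 2 (value -15): max_ending_here = -12, max_so_far = 3
Position 3 (value -11): max_ending_here = -11, max_so_far = 3
Position 4 (value -19): max_ending_here = -19, max_so_far = 3
Position 5 (value -6): max_ending_here = -6, max_so_far = 3
Position 6 (value 6): max_ending_here = 6, max_so_far = 6
Position 7 (value 20): max_ending_here = 26, max_so_far = 26
Position 8 (value 14): max_ending_here = 40, max_so_far = 40
Position 9 (value -18): max_ending_here = 22, max_so_far = 40

Maximum subarray: [6, 20, 14]
Maximum sum: 40

The maximum subarray is [6, 20, 14] with sum 40. This subarray runs from index 6 to index 8.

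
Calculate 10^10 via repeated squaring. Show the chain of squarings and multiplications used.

Computing 10^10 by squaring (build up from 10^1; each line after the first costs one multiplication):

10^1 = 10
10^2 = (10^1)^2 = 10^2 = 100
10^4 = (10^2)^2 = 100^2 = 10000
10^5 = 10 * 10^4 = 10 * 10000 = 100000
10^10 = (10^5)^2 = 100000^2 = 10000000000

Result: 10000000000
Multiplications needed: 4 (4 lines after 10^1)

10^10 = 10000000000. Using exponentiation by squaring, this requires 4 multiplications. The key idea: if the exponent is even, square the half-power; if odd, multiply by the base once.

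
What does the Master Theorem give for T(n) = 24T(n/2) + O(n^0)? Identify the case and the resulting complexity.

Master Theorem for T(n) = 24T(n/2) + O(n^0):

a = 24, b = 2, c = 0
log_b(a) = log_2(24) = 4.5850

Case 1: c = 0 < log_2(24) = 4.5850
T(n) = O(n^(log_2 24))

For T(n) = 24T(n/2) + O(n^0): log_2(24) = 4.5850. This is Case 1 of the Master Theorem (c < log_b(a), work dominated by leaves), giving O(n^(log_2 24)).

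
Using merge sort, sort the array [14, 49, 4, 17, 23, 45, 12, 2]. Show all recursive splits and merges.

Merge sort trace:

Split: [14, 49, 4, 17, 23, 45, 12, 2] -> [14, 49, 4, 17] and [23, 45, 12, 2]
  Split: [14, 49, 4, 17] -> [14, 49] and [4, 17]
    Split: [14, 49] -> [14] and [49]
    Merge: [14] + [49] -> [14, 49]
    Split: [4, 17] -> [4] and [17]
    Merge: [4] + [17] -> [4, 17]
  Merge: [14, 49] + [4, 17] -> [4, 14, 17, 49]
  Split: [23, 45, 12, 2] -> [23, 45] and [12, 2]
    Split: [23, 45] -> [23] and [45]
    Merge: [23] + [45] -> [23, 45]
    Split: [12, 2] -> [12] and [2]
    Merge: [12] + [2] -> [2, 12]
  Merge: [23, 45] + [2, 12] -> [2, 12, 23, 45]
Merge: [4, 14, 17, 49] + [2, 12, 23, 45] -> [2, 4, 12, 14, 17, 23, 45, 49]

Final sorted array: [2, 4, 12, 14, 17, 23, 45, 49]

The merge sort proceeds by recursively splitting the array and merging sorted halves.
After all merges, the sorted array is [2, 4, 12, 14, 17, 23, 45, 49].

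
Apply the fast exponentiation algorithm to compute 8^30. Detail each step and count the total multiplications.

Computing 8^30 by squaring (build up from 8^1; each line after the first costs one multiplication):

8^1 = 8
8^2 = (8^1)^2 = 8^2 = 64
8^3 = 8 * 8^2 = 8 * 64 = 512
8^6 = (8^3)^2 = 512^2 = 262144
8^7 = 8 * 8^6 = 8 * 262144 = 2097152
8^14 = (8^7)^2 = 2097152^2 = 4398046511104
8^15 = 8 * 8^14 = 8 * 4398046511104 = 35184372088832
8^30 = (8^15)^2 = 35184372088832^2 = 1237940039285380274899124224

Result: 1237940039285380274899124224
Multiplications needed: 7 (7 lines after 8^1)

8^30 = 1237940039285380274899124224. Using exponentiation by squaring, this requires 7 multiplications. The key idea: if the exponent is even, square the half-power; if odd, multiply by the base once.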